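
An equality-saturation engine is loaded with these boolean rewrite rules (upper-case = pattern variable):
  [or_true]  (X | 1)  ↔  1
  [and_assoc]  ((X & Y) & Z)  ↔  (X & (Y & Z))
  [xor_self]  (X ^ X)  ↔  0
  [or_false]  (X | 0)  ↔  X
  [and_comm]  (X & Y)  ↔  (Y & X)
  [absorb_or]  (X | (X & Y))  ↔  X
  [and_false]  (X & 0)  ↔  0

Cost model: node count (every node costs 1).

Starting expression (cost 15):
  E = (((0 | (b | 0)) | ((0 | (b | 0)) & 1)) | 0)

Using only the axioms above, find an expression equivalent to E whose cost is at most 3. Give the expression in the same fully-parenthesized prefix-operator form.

step 1: absorb_or (→) rewrites ((0 | (b | 0)) | ((0 | (b | 0)) & 1)) into (0 | (b | 0)), now ((0 | (b | 0)) | 0)
step 2: or_false (→) rewrites ((0 | (b | 0)) | 0) into (0 | (b | 0))
step 3: or_false (→) rewrites (b | 0) into b, reaching cost 3 (bound 3)

(0 | b)   [cost 3]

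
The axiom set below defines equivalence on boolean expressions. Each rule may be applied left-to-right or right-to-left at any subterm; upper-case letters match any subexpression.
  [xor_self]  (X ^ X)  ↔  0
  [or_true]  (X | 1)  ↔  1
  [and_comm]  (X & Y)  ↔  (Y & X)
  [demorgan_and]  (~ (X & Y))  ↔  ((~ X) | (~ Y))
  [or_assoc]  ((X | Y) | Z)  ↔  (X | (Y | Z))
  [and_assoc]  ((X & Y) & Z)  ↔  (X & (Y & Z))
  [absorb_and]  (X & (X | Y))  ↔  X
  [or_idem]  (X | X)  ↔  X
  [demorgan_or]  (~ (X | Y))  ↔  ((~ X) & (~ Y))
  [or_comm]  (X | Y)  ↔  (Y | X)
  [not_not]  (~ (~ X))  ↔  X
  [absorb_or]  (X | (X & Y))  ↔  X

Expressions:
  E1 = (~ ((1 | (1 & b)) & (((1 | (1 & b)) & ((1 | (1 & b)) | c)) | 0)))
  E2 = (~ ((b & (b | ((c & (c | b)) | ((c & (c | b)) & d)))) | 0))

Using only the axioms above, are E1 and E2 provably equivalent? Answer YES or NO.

All listed rules preserve value, hence provable equivalence implies equal values everywhere; look for a separating assignment.
b=0, c=0, d=0 gives E1 ↦ 0, E2 ↦ 1; values differ ⇒ not provably equivalent.

NO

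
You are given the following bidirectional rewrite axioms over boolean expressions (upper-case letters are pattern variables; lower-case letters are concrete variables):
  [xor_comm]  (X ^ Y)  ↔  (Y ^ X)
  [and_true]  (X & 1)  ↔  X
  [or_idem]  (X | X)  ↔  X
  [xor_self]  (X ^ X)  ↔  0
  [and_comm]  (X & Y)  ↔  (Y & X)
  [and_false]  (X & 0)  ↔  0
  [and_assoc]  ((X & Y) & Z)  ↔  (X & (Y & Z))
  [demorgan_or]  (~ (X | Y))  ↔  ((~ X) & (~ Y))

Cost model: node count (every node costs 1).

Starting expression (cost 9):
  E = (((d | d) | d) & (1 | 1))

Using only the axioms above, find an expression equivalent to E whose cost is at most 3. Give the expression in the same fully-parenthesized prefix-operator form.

(d & 1)   [cost 3]

1. [or_idem →] (1 | 1)  →  1;  E = (((d | d) | d) & 1)
2. [or_idem →] (d | d)  →  d;  E = ((d | d) & 1)
3. [or_idem →] (d | d)  →  d;  cost 3 ≤ 3, done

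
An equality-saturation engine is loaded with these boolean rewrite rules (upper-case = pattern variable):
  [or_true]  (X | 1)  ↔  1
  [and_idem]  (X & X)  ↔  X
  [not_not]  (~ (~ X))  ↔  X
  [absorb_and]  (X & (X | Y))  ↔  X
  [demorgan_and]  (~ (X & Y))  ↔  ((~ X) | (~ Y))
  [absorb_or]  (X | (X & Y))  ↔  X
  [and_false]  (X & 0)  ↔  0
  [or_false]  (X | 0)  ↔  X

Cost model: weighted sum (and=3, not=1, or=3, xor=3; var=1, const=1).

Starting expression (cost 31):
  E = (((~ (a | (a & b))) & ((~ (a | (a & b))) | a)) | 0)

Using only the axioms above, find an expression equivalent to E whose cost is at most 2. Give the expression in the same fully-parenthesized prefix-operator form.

(1) ((~ (a | (a & b))) & ((~ (a | (a & b))) | a))  =[absorb_and →]=  (~ (a | (a & b)))    ⊢ ((~ (a | (a & b))) | 0)
(2) ((~ (a | (a & b))) | 0)  =[or_false →]=  (~ (a | (a & b)))
(3) (a | (a & b))  =[absorb_or →]=  a    ⊢ cost 2, within 2

(~ a)   [cost 2]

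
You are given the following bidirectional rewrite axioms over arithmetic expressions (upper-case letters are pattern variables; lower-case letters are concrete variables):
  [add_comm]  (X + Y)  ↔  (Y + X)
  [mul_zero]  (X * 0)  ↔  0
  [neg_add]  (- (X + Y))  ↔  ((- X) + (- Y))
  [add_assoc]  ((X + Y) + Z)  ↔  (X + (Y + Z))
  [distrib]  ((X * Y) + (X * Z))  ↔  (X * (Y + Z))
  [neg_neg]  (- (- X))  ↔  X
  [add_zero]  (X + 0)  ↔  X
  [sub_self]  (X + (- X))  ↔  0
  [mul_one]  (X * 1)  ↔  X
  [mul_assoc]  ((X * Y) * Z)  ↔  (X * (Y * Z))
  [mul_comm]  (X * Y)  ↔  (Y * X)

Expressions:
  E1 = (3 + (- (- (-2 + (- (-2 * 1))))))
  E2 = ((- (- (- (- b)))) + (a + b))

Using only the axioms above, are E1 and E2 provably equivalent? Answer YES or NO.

Every axiom is a valid identity, so a rewrite proof would force E1 and E2 to agree under every assignment.
At a=0, b=0: E1 = 3 but E2 = 0; they differ, so no derivation exists.

NO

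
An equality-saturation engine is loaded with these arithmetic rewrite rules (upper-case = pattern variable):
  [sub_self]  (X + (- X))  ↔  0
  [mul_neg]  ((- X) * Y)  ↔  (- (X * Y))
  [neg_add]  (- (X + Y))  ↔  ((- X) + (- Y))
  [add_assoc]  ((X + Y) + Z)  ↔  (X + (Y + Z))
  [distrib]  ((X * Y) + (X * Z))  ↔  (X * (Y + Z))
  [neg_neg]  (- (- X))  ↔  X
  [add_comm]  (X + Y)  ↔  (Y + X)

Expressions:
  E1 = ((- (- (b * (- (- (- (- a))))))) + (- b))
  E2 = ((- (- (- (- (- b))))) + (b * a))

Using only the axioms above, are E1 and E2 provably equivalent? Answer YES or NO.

step 1: neg_neg (→) rewrites (- (- (- (- a)))) into (- (- a)), now ((- (- (b * (- (- a))))) + (- b))
step 2: neg_neg (→) rewrites (- (- (b * (- (- a))))) into (b * (- (- a))), now ((b * (- (- a))) + (- b))
step 3: neg_neg (→) rewrites (- (- a)) into a, now ((b * a) + (- b))
step 4: add_comm (→) rewrites ((b * a) + (- b)) into ((- b) + (b * a))
step 5: neg_neg (←) rewrites (- b) into (- (- (- b))), now ((- (- (- b))) + (b * a))
step 6: neg_neg (←) rewrites (- (- (- b))) into (- (- (- (- (- b))))), which is E2

YES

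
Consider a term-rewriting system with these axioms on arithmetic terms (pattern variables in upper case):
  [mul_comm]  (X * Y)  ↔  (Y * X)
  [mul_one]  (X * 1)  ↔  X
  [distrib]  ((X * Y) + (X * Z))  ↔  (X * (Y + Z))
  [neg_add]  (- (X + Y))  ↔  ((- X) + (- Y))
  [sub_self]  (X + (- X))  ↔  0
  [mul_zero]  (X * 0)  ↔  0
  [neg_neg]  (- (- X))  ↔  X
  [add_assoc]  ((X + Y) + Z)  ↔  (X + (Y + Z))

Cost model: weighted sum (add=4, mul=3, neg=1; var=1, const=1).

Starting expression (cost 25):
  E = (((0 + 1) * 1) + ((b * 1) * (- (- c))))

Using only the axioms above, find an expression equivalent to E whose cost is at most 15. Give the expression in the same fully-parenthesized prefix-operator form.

(1) ((0 + 1) * 1)  =[mul_one →]=  (0 + 1)    ⊢ ((0 + 1) + ((b * 1) * (- (- c))))
(2) (b * 1)  =[mul_one →]=  b    ⊢ ((0 + 1) + (b * (- (- c))))
(3) (- (- c))  =[neg_neg →]=  c    ⊢ cost 15, within 15

((0 + 1) + (b * c))   [cost 15]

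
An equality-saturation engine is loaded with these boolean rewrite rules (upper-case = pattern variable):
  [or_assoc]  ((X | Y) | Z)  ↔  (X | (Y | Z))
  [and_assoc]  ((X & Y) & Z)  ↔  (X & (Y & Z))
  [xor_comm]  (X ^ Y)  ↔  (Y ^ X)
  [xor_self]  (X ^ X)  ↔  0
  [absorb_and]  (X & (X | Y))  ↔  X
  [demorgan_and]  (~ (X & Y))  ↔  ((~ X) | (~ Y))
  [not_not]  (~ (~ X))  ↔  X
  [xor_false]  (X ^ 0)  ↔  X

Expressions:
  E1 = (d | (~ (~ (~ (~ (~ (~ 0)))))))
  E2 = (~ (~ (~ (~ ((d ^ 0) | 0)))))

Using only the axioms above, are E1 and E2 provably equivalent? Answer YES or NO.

step 1: not_not (→) rewrites (~ (~ (~ 0))) into (~ 0), now (d | (~ (~ (~ (~ 0)))))
step 2: not_not (→) rewrites (~ (~ (~ (~ 0)))) into (~ (~ 0)), now (d | (~ (~ 0)))
step 3: not_not (→) rewrites (~ (~ 0)) into 0, now (d | 0)
step 4: not_not (←) rewrites (d | 0) into (~ (~ (d | 0)))
step 5: xor_false (←) rewrites d into (d ^ 0), now (~ (~ ((d ^ 0) | 0)))
step 6: not_not (←) rewrites (~ (~ ((d ^ 0) | 0))) into (~ (~ (~ (~ ((d ^ 0) | 0))))), which is E2

YES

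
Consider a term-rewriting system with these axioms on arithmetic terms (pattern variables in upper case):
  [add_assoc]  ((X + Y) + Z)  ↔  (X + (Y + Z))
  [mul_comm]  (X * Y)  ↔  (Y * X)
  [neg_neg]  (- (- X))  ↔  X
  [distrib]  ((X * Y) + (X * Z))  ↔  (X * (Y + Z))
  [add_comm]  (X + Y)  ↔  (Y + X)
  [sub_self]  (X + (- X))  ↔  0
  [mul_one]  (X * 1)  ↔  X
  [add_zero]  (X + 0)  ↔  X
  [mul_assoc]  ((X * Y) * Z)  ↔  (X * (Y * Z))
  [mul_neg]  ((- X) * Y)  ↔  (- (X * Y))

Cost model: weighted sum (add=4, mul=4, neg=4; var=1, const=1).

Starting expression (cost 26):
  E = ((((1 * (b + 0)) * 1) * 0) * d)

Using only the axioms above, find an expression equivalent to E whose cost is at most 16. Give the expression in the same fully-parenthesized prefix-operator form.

(1) ((1 * (b + 0)) * 1)  =[mul_one →]=  (1 * (b + 0))    ⊢ (((1 * (b + 0)) * 0) * d)
(2) (b + 0)  =[add_zero →]=  b    ⊢ cost 16, within 16

(((1 * b) * 0) * d)   [cost 16]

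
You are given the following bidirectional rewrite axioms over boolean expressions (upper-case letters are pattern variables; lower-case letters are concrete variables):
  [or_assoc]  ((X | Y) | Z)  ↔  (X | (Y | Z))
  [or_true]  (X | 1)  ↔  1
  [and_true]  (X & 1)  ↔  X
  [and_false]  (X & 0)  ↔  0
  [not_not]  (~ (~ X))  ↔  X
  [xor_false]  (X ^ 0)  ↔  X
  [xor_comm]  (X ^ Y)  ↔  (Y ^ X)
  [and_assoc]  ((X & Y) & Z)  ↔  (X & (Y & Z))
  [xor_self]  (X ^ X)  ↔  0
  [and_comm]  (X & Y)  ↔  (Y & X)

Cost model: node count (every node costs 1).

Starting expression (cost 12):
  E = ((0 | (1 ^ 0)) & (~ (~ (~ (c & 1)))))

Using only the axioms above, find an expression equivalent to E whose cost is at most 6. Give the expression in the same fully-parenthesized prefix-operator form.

((0 | 1) & (~ c))   [cost 6]

1. [xor_false →] (1 ^ 0)  →  1;  E = ((0 | 1) & (~ (~ (~ (c & 1)))))
2. [and_true →] (c & 1)  →  c;  E = ((0 | 1) & (~ (~ (~ c))))
3. [not_not →] (~ (~ c))  →  c;  cost 6 ≤ 6, done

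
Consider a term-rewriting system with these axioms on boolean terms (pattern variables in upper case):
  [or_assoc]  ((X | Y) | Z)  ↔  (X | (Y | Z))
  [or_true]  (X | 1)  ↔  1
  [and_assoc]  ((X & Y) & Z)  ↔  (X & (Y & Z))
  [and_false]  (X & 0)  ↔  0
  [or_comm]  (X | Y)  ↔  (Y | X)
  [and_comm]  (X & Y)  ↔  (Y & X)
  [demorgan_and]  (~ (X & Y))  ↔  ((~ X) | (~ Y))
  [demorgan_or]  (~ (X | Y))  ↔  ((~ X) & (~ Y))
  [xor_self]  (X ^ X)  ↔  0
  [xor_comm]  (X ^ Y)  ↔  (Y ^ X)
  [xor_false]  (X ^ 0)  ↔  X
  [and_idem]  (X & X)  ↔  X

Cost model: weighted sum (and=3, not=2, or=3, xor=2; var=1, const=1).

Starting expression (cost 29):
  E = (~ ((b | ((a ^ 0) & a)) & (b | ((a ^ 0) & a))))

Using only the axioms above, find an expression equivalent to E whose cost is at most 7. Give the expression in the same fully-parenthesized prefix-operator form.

step 1: and_idem (→) rewrites ((b | ((a ^ 0) & a)) & (b | ((a ^ 0) & a))) into (b | ((a ^ 0) & a)), now (~ (b | ((a ^ 0) & a)))
step 2: xor_false (→) rewrites (a ^ 0) into a, now (~ (b | (a & a)))
step 3: and_idem (→) rewrites (a & a) into a, reaching cost 7 (bound 7)

(~ (b | a))   [cost 7]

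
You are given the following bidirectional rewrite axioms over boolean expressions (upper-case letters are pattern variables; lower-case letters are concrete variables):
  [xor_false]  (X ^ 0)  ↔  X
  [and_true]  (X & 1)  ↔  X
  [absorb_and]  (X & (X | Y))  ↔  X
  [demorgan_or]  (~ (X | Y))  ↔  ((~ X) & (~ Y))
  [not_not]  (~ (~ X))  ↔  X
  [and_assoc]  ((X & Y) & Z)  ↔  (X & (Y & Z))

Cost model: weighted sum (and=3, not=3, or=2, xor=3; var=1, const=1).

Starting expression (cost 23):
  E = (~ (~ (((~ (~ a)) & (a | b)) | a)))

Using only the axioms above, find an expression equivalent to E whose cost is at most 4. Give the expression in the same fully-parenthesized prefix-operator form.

step 1: not_not (→) rewrites (~ (~ a)) into a, now (~ (~ ((a & (a | b)) | a)))
step 2: absorb_and (→) rewrites (a & (a | b)) into a, now (~ (~ (a | a)))
step 3: not_not (→) rewrites (~ (~ (a | a))) into (a | a), reaching cost 4 (bound 4)

(a | a)   [cost 4]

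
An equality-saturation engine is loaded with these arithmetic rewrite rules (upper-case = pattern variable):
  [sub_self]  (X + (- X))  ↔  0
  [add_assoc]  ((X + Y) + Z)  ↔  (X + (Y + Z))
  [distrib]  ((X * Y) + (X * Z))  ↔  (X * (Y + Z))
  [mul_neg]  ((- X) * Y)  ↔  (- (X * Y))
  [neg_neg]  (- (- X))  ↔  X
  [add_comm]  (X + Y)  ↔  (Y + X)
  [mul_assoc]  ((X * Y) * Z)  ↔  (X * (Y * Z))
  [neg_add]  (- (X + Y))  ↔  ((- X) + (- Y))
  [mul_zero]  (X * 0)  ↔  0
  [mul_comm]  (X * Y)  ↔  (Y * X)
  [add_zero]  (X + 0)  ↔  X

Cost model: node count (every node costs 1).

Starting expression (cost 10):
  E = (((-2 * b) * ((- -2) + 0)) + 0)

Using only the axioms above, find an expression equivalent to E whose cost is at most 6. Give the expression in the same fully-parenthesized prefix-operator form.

1. [add_zero →] ((- -2) + 0)  →  (- -2);  E = (((-2 * b) * (- -2)) + 0)
2. [add_zero →] (((-2 * b) * (- -2)) + 0)  →  ((-2 * b) * (- -2));  cost 6 ≤ 6, done

((-2 * b) * (- -2))   [cost 6]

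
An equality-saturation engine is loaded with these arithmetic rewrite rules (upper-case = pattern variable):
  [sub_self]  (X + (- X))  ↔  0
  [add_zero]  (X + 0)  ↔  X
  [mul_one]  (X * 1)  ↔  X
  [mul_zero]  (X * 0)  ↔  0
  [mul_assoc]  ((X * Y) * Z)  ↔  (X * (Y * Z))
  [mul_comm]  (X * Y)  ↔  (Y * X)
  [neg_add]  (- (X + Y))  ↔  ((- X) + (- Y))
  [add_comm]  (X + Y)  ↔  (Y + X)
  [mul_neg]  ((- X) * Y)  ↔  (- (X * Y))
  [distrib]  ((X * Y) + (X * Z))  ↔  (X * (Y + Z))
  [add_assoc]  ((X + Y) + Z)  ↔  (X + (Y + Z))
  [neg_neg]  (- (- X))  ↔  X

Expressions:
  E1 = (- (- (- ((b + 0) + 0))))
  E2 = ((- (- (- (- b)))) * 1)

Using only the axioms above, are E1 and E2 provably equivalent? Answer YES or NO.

Every axiom is a valid identity, so a rewrite proof would force E1 and E2 to agree under every assignment.
At b=1: E1 = -1 but E2 = 1; they differ, so no derivation exists.

NO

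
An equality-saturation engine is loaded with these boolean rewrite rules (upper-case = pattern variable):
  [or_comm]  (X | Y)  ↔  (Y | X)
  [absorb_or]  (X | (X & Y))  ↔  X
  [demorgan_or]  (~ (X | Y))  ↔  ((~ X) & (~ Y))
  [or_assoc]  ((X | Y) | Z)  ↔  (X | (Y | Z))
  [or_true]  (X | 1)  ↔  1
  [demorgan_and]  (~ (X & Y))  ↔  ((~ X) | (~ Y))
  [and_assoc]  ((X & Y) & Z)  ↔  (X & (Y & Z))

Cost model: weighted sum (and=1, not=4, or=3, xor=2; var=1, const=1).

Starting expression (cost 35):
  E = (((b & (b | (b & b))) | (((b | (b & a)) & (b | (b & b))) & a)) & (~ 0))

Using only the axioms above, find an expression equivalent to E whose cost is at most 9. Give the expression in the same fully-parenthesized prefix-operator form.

step 1: absorb_or (→) rewrites (b | (b & a)) into b, now (((b & (b | (b & b))) | ((b & (b | (b & b))) & a)) & (~ 0))
step 2: absorb_or (→) rewrites ((b & (b | (b & b))) | ((b & (b | (b & b))) & a)) into (b & (b | (b & b))), now ((b & (b | (b & b))) & (~ 0))
step 3: absorb_or (→) rewrites (b | (b & b)) into b, reaching cost 9 (bound 9)

((b & b) & (~ 0))   [cost 9]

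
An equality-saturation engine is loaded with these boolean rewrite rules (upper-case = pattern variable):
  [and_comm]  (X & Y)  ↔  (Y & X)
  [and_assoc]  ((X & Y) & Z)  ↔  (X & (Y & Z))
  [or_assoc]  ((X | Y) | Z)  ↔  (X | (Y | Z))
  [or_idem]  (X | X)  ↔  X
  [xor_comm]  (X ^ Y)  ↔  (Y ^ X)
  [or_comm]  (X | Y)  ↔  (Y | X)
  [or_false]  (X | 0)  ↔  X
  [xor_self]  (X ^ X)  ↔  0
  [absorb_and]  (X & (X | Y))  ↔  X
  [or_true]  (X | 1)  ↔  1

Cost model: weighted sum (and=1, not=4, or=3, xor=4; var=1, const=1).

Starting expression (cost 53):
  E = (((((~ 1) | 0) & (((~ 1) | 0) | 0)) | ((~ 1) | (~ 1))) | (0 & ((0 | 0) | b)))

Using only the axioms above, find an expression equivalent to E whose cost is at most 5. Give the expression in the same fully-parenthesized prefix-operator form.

1. [absorb_and →] (((~ 1) | 0) & (((~ 1) | 0) | 0))  →  ((~ 1) | 0);  E = ((((~ 1) | 0) | ((~ 1) | (~ 1))) | (0 & ((0 | 0) | b)))
2. [or_false →] (0 | 0)  →  0;  E = ((((~ 1) | 0) | ((~ 1) | (~ 1))) | (0 & (0 | b)))
3. [or_idem →] ((~ 1) | (~ 1))  →  (~ 1);  E = ((((~ 1) | 0) | (~ 1)) | (0 & (0 | b)))
4. [or_false →] ((~ 1) | 0)  →  (~ 1);  E = (((~ 1) | (~ 1)) | (0 & (0 | b)))
5. [absorb_and →] (0 & (0 | b))  →  0;  E = (((~ 1) | (~ 1)) | 0)
6. [or_false →] (((~ 1) | (~ 1)) | 0)  →  ((~ 1) | (~ 1))
7. [or_idem →] ((~ 1) | (~ 1))  →  (~ 1);  cost 5 ≤ 5, done

(~ 1)   [cost 5]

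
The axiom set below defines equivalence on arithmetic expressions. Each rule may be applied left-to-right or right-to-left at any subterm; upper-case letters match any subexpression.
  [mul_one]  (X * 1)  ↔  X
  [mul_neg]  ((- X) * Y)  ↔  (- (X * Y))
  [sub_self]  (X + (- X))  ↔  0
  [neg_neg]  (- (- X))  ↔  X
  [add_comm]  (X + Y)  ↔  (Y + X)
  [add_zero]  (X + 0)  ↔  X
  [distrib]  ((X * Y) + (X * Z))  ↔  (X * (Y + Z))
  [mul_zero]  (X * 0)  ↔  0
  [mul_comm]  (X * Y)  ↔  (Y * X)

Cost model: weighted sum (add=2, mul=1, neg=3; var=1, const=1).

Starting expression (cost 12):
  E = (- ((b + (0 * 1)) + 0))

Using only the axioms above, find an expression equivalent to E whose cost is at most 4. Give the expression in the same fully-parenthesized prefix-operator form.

1. [mul_one →] (0 * 1)  →  0;  E = (- ((b + 0) + 0))
2. [add_zero →] (b + 0)  →  b;  E = (- (b + 0))
3. [add_zero →] (b + 0)  →  b;  cost 4 ≤ 4, done

(- b)   [cost 4]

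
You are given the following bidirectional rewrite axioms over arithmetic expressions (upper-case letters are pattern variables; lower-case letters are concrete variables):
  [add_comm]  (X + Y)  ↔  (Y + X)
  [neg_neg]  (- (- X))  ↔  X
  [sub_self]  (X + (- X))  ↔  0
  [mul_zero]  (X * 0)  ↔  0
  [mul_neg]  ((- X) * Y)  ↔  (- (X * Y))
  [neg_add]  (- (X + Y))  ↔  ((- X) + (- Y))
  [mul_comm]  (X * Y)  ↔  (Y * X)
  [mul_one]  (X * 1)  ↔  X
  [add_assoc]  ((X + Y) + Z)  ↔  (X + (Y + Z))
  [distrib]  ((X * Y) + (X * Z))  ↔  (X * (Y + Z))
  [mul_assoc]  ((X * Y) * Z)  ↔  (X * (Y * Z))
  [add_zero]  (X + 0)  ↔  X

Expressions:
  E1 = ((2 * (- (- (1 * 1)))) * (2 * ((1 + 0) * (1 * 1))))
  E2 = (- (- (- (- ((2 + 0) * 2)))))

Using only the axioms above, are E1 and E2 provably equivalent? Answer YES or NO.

YES

1. [mul_one →] (1 * 1)  →  1;  E1 = ((2 * (- (- 1))) * (2 * ((1 + 0) * (1 * 1))))
2. [neg_neg →] (- (- 1))  →  1;  E1 = ((2 * 1) * (2 * ((1 + 0) * (1 * 1))))
3. [mul_one →] (1 * 1)  →  1;  E1 = ((2 * 1) * (2 * ((1 + 0) * 1)))
4. [mul_comm →] ((2 * 1) * (2 * ((1 + 0) * 1)))  →  ((2 * ((1 + 0) * 1)) * (2 * 1))
5. [mul_one →] ((1 + 0) * 1)  →  (1 + 0);  E1 = ((2 * (1 + 0)) * (2 * 1))
6. [add_zero →] (1 + 0)  →  1;  E1 = ((2 * 1) * (2 * 1))
7. [mul_one →] (2 * 1)  →  2;  E1 = ((2 * 1) * 2)
8. [mul_one →] (2 * 1)  →  2;  E1 = (2 * 2)
9. [neg_neg ←] (2 * 2)  →  (- (- (2 * 2)))
10. [neg_neg ←] (- (2 * 2))  →  (- (- (- (2 * 2))));  E1 = (- (- (- (- (2 * 2)))))
11. [add_zero ←] 2  →  (2 + 0);  this is E2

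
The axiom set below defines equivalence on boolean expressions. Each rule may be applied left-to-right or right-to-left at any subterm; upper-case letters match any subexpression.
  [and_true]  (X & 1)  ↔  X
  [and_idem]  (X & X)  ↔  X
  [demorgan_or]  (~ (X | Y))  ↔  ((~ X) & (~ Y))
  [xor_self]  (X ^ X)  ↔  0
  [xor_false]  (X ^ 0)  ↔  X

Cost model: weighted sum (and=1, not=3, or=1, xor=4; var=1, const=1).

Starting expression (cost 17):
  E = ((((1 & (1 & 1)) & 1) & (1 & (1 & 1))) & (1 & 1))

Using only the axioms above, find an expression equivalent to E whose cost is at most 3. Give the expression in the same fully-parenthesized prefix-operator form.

(1 & 1)   [cost 3]

1. [and_true →] ((1 & (1 & 1)) & 1)  →  (1 & (1 & 1));  E = (((1 & (1 & 1)) & (1 & (1 & 1))) & (1 & 1))
2. [and_idem →] (1 & 1)  →  1;  E = (((1 & 1) & (1 & (1 & 1))) & (1 & 1))
3. [and_true →] (1 & 1)  →  1;  E = (((1 & 1) & (1 & 1)) & (1 & 1))
4. [and_idem →] ((1 & 1) & (1 & 1))  →  (1 & 1);  E = ((1 & 1) & (1 & 1))
5. [and_idem →] ((1 & 1) & (1 & 1))  →  (1 & 1);  cost 3 ≤ 3, done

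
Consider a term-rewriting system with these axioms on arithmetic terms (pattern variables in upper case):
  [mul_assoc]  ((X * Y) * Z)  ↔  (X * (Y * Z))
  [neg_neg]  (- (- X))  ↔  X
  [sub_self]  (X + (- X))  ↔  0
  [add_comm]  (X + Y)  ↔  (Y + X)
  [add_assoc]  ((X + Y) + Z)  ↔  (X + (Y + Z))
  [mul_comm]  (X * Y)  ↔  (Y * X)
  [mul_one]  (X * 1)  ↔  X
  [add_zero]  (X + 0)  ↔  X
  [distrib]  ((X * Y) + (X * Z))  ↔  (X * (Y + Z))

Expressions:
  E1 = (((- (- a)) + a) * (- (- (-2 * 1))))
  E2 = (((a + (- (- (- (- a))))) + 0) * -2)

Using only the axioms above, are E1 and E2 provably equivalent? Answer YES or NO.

YES

(1) (-2 * 1)  =[mul_one →]=  -2    ⊢ (((- (- a)) + a) * (- (- -2)))
(2) (- (- -2))  =[neg_neg →]=  -2    ⊢ (((- (- a)) + a) * -2)
(3) (- (- a))  =[neg_neg →]=  a    ⊢ ((a + a) * -2)
(4) (a + a)  =[add_zero ←]=  ((a + a) + 0)    ⊢ (((a + a) + 0) * -2)
(5) a  =[neg_neg ←]=  (- (- a))    ⊢ (((a + (- (- a))) + 0) * -2)
(6) a  =[neg_neg ←]=  (- (- a))    ⊢ E2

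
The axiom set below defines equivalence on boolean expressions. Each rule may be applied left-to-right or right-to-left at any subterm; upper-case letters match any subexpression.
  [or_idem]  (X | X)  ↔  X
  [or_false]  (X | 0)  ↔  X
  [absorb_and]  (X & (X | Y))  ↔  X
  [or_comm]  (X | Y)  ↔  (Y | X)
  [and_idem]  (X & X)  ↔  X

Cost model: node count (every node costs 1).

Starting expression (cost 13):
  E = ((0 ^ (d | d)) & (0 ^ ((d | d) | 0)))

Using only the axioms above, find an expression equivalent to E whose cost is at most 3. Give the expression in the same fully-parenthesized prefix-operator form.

1. [or_false →] ((d | d) | 0)  →  (d | d);  E = ((0 ^ (d | d)) & (0 ^ (d | d)))
2. [and_idem →] ((0 ^ (d | d)) & (0 ^ (d | d)))  →  (0 ^ (d | d))
3. [or_idem →] (d | d)  →  d;  cost 3 ≤ 3, done

(0 ^ d)   [cost 3]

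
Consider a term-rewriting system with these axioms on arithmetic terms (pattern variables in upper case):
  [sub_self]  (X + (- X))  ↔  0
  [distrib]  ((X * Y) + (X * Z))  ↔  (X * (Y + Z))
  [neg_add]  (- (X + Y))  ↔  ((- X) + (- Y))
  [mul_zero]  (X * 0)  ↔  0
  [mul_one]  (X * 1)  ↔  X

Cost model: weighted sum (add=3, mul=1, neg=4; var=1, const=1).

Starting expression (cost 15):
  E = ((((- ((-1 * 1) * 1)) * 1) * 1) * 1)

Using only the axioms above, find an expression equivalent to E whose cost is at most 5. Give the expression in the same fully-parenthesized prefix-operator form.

(- -1)   [cost 5]

step 1: mul_one (→) rewrites ((-1 * 1) * 1) into (-1 * 1), now ((((- (-1 * 1)) * 1) * 1) * 1)
step 2: mul_one (→) rewrites ((((- (-1 * 1)) * 1) * 1) * 1) into (((- (-1 * 1)) * 1) * 1)
step 3: mul_one (→) rewrites ((- (-1 * 1)) * 1) into (- (-1 * 1)), now ((- (-1 * 1)) * 1)
step 4: mul_one (→) rewrites (-1 * 1) into -1, now ((- -1) * 1)
step 5: mul_one (→) rewrites ((- -1) * 1) into (- -1), reaching cost 5 (bound 5)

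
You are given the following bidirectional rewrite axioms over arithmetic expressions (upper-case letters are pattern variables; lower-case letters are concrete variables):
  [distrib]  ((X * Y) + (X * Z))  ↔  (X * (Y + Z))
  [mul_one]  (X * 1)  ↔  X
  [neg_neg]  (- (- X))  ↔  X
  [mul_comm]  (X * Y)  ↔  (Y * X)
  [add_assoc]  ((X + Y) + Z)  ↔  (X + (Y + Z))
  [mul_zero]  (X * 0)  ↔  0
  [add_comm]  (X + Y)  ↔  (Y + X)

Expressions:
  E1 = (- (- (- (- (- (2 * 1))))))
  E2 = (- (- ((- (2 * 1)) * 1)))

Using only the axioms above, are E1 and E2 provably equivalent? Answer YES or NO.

YES

step 1: neg_neg (→) rewrites (- (- (- (2 * 1)))) into (- (2 * 1)), now (- (- (- (2 * 1))))
step 2: mul_one (→) rewrites (2 * 1) into 2, now (- (- (- 2)))
step 3: neg_neg (→) rewrites (- (- 2)) into 2, now (- 2)
step 4: mul_one (←) rewrites (- 2) into ((- 2) * 1)
step 5: mul_one (←) rewrites 2 into (2 * 1), now ((- (2 * 1)) * 1)
step 6: neg_neg (←) rewrites ((- (2 * 1)) * 1) into (- (- ((- (2 * 1)) * 1))), which is E2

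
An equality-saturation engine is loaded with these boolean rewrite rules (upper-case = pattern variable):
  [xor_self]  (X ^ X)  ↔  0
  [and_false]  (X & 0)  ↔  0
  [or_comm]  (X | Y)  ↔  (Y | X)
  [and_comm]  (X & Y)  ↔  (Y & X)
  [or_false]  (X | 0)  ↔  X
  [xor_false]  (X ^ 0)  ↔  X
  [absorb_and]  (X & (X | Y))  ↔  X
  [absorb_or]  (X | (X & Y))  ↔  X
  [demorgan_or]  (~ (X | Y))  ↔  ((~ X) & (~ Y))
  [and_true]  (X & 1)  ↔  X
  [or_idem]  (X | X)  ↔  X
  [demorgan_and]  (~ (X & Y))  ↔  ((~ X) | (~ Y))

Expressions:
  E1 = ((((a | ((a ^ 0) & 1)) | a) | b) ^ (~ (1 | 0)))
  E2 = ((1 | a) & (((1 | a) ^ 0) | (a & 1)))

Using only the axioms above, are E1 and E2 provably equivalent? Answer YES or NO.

The axioms are sound identities: if E1 ↔* E2 then E1 and E2 evaluate identically under any assignment.
Under a=0, b=0: E1 evaluates to 0, E2 to 1. Distinct ⇒ no rewrite sequence connects them.

NO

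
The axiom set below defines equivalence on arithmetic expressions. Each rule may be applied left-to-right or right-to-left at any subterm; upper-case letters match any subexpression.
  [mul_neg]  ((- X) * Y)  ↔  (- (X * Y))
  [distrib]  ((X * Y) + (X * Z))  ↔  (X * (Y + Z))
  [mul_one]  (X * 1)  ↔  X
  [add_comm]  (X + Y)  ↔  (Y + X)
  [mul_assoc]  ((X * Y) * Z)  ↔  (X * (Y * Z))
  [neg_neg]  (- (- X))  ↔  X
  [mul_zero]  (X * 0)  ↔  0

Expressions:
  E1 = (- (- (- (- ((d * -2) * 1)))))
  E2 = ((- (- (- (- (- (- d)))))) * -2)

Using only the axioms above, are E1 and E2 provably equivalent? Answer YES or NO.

step 1: neg_neg (→) rewrites (- (- ((d * -2) * 1))) into ((d * -2) * 1), now (- (- ((d * -2) * 1)))
step 2: mul_one (→) rewrites ((d * -2) * 1) into (d * -2), now (- (- (d * -2)))
step 3: neg_neg (→) rewrites (- (- (d * -2))) into (d * -2)
step 4: neg_neg (←) rewrites d into (- (- d)), now ((- (- d)) * -2)
step 5: neg_neg (←) rewrites (- (- d)) into (- (- (- (- d)))), now ((- (- (- (- d)))) * -2)
step 6: neg_neg (←) rewrites (- (- (- (- d)))) into (- (- (- (- (- (- d)))))), which is E2

YES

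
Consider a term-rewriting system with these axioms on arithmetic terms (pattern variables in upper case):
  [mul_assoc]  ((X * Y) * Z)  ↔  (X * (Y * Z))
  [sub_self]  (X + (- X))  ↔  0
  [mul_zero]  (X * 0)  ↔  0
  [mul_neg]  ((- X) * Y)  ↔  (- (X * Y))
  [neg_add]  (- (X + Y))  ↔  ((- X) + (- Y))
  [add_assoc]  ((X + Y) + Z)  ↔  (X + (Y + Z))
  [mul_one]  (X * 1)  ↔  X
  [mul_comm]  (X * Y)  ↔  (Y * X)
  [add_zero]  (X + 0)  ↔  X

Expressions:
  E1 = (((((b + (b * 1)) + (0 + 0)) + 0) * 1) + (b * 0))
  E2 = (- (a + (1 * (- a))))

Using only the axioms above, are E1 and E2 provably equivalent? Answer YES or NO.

All listed rules preserve value, hence provable equivalence implies equal values everywhere; look for a separating assignment.
a=0, b=1 gives E1 ↦ 2, E2 ↦ 0; values differ ⇒ not provably equivalent.

NO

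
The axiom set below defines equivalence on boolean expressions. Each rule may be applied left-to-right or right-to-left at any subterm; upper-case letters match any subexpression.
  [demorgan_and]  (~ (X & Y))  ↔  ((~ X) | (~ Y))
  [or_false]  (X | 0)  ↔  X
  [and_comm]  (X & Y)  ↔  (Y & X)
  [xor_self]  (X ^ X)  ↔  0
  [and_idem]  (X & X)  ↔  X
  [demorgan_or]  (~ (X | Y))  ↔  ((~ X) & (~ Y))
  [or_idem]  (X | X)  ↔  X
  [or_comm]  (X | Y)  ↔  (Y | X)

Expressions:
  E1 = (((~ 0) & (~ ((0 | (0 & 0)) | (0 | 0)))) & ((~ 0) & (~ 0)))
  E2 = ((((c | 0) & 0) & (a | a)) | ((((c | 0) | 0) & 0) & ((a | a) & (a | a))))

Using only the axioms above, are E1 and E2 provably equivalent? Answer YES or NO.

All listed rules preserve value, hence provable equivalence implies equal values everywhere; look for a separating assignment.
a=0, c=0 gives E1 ↦ 1, E2 ↦ 0; values differ ⇒ not provably equivalent.

NO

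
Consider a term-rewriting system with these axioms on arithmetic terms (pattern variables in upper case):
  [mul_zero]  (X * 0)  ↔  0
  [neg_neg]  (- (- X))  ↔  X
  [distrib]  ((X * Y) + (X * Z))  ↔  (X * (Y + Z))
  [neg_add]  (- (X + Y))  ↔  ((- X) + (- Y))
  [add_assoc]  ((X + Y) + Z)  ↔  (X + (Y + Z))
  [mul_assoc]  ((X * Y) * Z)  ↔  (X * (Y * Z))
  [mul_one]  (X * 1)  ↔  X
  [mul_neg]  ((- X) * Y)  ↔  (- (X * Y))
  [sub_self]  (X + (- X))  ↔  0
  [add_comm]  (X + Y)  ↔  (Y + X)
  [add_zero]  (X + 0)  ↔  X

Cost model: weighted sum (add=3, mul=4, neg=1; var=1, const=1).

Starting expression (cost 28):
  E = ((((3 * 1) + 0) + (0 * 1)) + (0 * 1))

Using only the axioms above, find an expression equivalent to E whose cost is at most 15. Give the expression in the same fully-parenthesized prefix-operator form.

1. [mul_one →] (0 * 1)  →  0;  E = ((((3 * 1) + 0) + 0) + (0 * 1))
2. [add_zero →] ((3 * 1) + 0)  →  (3 * 1);  E = (((3 * 1) + 0) + (0 * 1))
3. [add_zero →] ((3 * 1) + 0)  →  (3 * 1);  cost 15 ≤ 15, done

((3 * 1) + (0 * 1))   [cost 15]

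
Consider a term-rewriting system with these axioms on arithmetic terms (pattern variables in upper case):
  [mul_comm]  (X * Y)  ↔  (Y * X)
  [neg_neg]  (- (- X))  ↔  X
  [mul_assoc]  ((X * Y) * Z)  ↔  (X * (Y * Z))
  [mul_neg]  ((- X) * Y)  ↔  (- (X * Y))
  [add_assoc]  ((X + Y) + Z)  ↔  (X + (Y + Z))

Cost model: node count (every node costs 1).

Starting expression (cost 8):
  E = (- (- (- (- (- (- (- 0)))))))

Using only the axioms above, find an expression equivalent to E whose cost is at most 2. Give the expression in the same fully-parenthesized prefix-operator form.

(- 0)   [cost 2]

(1) (- (- (- (- (- (- (- 0)))))))  =[neg_neg →]=  (- (- (- (- (- 0)))))
(2) (- (- 0))  =[neg_neg →]=  0    ⊢ (- (- (- 0)))
(3) (- (- 0))  =[neg_neg →]=  0    ⊢ cost 2, within 2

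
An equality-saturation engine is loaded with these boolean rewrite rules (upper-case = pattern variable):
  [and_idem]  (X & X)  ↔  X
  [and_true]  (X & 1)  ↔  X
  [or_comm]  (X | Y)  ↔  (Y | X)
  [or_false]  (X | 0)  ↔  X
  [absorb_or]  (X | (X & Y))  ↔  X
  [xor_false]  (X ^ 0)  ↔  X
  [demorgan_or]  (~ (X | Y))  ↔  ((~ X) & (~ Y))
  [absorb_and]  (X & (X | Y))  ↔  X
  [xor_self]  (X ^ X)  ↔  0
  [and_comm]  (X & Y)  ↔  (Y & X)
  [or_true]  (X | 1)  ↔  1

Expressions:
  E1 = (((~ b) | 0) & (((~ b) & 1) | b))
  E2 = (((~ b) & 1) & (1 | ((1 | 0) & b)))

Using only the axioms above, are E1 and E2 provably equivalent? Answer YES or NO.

YES

1. [and_true →] ((~ b) & 1)  →  (~ b);  E1 = (((~ b) | 0) & ((~ b) | b))
2. [or_false →] ((~ b) | 0)  →  (~ b);  E1 = ((~ b) & ((~ b) | b))
3. [absorb_and →] ((~ b) & ((~ b) | b))  →  (~ b)
4. [and_true ←] (~ b)  →  ((~ b) & 1)
5. [and_true ←] ((~ b) & 1)  →  (((~ b) & 1) & 1)
6. [absorb_or ←] 1  →  (1 | (1 & b));  E1 = (((~ b) & 1) & (1 | (1 & b)))
7. [or_false ←] 1  →  (1 | 0);  this is E2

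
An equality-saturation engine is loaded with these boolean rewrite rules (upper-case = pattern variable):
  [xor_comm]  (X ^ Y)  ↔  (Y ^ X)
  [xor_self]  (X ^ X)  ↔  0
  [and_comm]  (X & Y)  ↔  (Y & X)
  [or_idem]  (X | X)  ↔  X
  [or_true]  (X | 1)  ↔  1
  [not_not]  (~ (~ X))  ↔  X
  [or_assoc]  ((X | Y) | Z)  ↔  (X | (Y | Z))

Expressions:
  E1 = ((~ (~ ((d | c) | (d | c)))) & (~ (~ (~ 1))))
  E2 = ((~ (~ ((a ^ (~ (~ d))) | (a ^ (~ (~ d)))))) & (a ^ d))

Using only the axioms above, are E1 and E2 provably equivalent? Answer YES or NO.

Every axiom is a valid identity, so a rewrite proof would force E1 and E2 to agree under every assignment.
At a=0, c=0, d=1: E1 = 0 but E2 = 1; they differ, so no derivation exists.

NO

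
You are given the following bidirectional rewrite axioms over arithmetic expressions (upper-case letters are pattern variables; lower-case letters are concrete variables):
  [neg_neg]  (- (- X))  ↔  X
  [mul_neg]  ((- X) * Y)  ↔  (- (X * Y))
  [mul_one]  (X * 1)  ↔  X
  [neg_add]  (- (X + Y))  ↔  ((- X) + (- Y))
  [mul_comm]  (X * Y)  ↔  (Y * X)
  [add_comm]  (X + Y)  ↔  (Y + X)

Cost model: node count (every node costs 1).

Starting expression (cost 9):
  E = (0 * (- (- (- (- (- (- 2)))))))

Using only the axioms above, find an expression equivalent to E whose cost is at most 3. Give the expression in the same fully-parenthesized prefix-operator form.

step 1: neg_neg (→) rewrites (- (- 2)) into 2, now (0 * (- (- (- (- 2)))))
step 2: neg_neg (→) rewrites (- (- (- (- 2)))) into (- (- 2)), now (0 * (- (- 2)))
step 3: neg_neg (→) rewrites (- (- 2)) into 2, reaching cost 3 (bound 3)

(0 * 2)   [cost 3]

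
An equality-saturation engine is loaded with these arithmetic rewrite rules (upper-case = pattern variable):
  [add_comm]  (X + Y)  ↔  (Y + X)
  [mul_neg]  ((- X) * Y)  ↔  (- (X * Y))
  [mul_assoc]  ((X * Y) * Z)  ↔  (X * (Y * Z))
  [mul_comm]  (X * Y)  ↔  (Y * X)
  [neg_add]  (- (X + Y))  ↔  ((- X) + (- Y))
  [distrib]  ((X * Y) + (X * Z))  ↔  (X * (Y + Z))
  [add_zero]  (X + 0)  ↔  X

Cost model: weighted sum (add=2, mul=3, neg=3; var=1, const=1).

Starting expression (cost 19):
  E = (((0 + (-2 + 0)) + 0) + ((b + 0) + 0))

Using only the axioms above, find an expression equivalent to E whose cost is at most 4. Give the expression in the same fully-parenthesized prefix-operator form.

(1) ((0 + (-2 + 0)) + 0)  =[add_zero →]=  (0 + (-2 + 0))    ⊢ ((0 + (-2 + 0)) + ((b + 0) + 0))
(2) (0 + (-2 + 0))  =[add_comm →]=  ((-2 + 0) + 0)    ⊢ (((-2 + 0) + 0) + ((b + 0) + 0))
(3) (-2 + 0)  =[add_zero →]=  -2    ⊢ ((-2 + 0) + ((b + 0) + 0))
(4) (b + 0)  =[add_zero →]=  b    ⊢ ((-2 + 0) + (b + 0))
(5) (-2 + 0)  =[add_zero →]=  -2    ⊢ (-2 + (b + 0))
(6) (b + 0)  =[add_zero →]=  b    ⊢ cost 4, within 4

(-2 + b)   [cost 4]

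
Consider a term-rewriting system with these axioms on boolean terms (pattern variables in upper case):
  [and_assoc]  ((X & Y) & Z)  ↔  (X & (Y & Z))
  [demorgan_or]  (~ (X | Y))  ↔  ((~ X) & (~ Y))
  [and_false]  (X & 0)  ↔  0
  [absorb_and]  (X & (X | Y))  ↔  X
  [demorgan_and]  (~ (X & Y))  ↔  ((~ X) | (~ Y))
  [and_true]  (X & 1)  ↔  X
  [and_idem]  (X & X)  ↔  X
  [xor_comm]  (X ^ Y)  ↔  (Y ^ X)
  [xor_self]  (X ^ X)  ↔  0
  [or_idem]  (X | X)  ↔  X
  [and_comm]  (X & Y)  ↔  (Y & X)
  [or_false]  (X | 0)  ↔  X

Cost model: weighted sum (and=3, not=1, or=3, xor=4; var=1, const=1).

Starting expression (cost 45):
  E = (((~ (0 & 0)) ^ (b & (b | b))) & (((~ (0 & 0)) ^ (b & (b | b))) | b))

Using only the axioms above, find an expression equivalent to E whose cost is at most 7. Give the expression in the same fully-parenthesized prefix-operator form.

((~ 0) ^ b)   [cost 7]

step 1: absorb_and (→) rewrites (((~ (0 & 0)) ^ (b & (b | b))) & (((~ (0 & 0)) ^ (b & (b | b))) | b)) into ((~ (0 & 0)) ^ (b & (b | b)))
step 2: and_false (→) rewrites (0 & 0) into 0, now ((~ 0) ^ (b & (b | b)))
step 3: absorb_and (→) rewrites (b & (b | b)) into b, reaching cost 7 (bound 7)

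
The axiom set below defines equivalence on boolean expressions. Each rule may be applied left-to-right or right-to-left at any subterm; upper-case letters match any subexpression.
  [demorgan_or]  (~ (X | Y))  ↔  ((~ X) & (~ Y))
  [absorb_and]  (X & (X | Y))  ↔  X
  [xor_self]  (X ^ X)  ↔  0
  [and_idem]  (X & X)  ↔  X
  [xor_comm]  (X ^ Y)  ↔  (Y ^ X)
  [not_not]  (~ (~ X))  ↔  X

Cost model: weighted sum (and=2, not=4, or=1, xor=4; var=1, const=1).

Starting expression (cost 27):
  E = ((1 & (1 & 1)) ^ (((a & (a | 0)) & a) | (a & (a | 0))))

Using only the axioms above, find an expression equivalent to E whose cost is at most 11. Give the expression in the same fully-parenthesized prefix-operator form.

(1) (a & (a | 0))  =[absorb_and →]=  a    ⊢ ((1 & (1 & 1)) ^ ((a & a) | (a & (a | 0))))
(2) (a & (a | 0))  =[absorb_and →]=  a    ⊢ ((1 & (1 & 1)) ^ ((a & a) | a))
(3) (a & a)  =[and_idem →]=  a    ⊢ ((1 & (1 & 1)) ^ (a | a))
(4) (1 & 1)  =[and_idem →]=  1    ⊢ cost 11, within 11

((1 & 1) ^ (a | a))   [cost 11]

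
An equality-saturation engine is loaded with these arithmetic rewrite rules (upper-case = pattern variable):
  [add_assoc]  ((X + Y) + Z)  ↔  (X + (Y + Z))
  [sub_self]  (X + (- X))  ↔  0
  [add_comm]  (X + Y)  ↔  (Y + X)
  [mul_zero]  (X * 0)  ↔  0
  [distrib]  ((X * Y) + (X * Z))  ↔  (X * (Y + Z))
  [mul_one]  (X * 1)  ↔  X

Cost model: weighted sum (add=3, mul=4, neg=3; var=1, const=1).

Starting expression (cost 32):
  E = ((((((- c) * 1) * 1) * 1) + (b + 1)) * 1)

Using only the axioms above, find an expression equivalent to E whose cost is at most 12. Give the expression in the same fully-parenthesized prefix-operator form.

((- c) + (b + 1))   [cost 12]

(1) ((((((- c) * 1) * 1) * 1) + (b + 1)) * 1)  =[mul_one →]=  (((((- c) * 1) * 1) * 1) + (b + 1))
(2) ((- c) * 1)  =[mul_one →]=  (- c)    ⊢ ((((- c) * 1) * 1) + (b + 1))
(3) (((- c) * 1) * 1)  =[mul_one →]=  ((- c) * 1)    ⊢ (((- c) * 1) + (b + 1))
(4) ((- c) * 1)  =[mul_one →]=  (- c)    ⊢ cost 12, within 12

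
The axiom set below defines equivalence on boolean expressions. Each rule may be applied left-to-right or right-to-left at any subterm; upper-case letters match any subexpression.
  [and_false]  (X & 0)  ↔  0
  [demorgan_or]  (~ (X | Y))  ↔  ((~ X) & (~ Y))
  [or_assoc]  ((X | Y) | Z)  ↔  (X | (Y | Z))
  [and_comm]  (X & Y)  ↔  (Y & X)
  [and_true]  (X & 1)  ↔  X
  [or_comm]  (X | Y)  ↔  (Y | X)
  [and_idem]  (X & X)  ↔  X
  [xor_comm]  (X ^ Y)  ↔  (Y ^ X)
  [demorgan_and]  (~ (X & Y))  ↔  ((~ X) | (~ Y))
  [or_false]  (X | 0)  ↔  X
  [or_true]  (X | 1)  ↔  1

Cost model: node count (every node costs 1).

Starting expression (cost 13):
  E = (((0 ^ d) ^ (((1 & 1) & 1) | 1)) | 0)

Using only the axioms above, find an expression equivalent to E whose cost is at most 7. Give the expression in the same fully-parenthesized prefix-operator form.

1. [and_true →] ((1 & 1) & 1)  →  (1 & 1);  E = (((0 ^ d) ^ ((1 & 1) | 1)) | 0)
2. [and_true →] (1 & 1)  →  1;  E = (((0 ^ d) ^ (1 | 1)) | 0)
3. [or_false →] (((0 ^ d) ^ (1 | 1)) | 0)  →  ((0 ^ d) ^ (1 | 1));  cost 7 ≤ 7, done

((0 ^ d) ^ (1 | 1))   [cost 7]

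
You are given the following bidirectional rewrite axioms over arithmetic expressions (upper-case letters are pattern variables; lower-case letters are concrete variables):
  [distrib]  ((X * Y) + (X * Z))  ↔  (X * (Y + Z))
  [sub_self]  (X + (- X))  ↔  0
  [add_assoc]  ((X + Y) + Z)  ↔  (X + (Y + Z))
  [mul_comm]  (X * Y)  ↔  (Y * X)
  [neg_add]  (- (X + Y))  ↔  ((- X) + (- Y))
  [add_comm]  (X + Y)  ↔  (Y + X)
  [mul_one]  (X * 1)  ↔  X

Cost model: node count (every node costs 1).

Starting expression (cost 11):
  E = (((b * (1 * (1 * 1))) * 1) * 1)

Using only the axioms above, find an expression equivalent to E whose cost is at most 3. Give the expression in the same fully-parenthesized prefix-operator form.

step 1: mul_one (→) rewrites (1 * 1) into 1, now (((b * (1 * 1)) * 1) * 1)
step 2: mul_one (→) rewrites ((b * (1 * 1)) * 1) into (b * (1 * 1)), now ((b * (1 * 1)) * 1)
step 3: mul_one (→) rewrites (1 * 1) into 1, now ((b * 1) * 1)
step 4: mul_one (→) rewrites (b * 1) into b, reaching cost 3 (bound 3)

(b * 1)   [cost 3]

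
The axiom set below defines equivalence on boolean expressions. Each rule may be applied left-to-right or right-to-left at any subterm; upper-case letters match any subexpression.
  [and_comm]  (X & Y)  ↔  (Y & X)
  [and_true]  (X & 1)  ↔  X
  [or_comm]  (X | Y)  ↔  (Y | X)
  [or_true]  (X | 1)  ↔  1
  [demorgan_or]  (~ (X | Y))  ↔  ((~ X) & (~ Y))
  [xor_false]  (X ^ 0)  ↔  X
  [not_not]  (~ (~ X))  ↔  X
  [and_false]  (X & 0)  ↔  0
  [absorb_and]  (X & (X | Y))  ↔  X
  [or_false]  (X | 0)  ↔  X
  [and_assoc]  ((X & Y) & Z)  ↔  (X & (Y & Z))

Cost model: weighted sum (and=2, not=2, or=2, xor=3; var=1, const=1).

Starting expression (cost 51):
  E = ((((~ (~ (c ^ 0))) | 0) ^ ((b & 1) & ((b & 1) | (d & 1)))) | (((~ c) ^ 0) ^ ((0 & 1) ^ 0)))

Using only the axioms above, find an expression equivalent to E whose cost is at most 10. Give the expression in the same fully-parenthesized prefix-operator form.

((c ^ b) | (~ c))   [cost 10]

step 1: xor_false (→) rewrites (c ^ 0) into c, now ((((~ (~ c)) | 0) ^ ((b & 1) & ((b & 1) | (d & 1)))) | (((~ c) ^ 0) ^ ((0 & 1) ^ 0)))
step 2: and_true (→) rewrites (d & 1) into d, now ((((~ (~ c)) | 0) ^ ((b & 1) & ((b & 1) | d))) | (((~ c) ^ 0) ^ ((0 & 1) ^ 0)))
step 3: absorb_and (→) rewrites ((b & 1) & ((b & 1) | d)) into (b & 1), now ((((~ (~ c)) | 0) ^ (b & 1)) | (((~ c) ^ 0) ^ ((0 & 1) ^ 0)))
step 4: or_false (→) rewrites ((~ (~ c)) | 0) into (~ (~ c)), now (((~ (~ c)) ^ (b & 1)) | (((~ c) ^ 0) ^ ((0 & 1) ^ 0)))
step 5: not_not (→) rewrites (~ (~ c)) into c, now ((c ^ (b & 1)) | (((~ c) ^ 0) ^ ((0 & 1) ^ 0)))
step 6: xor_false (→) rewrites ((0 & 1) ^ 0) into (0 & 1), now ((c ^ (b & 1)) | (((~ c) ^ 0) ^ (0 & 1)))
step 7: xor_false (→) rewrites ((~ c) ^ 0) into (~ c), now ((c ^ (b & 1)) | ((~ c) ^ (0 & 1)))
step 8: and_true (→) rewrites (0 & 1) into 0, now ((c ^ (b & 1)) | ((~ c) ^ 0))
step 9: xor_false (→) rewrites ((~ c) ^ 0) into (~ c), now ((c ^ (b & 1)) | (~ c))
step 10: and_true (→) rewrites (b & 1) into b, reaching cost 10 (bound 10)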